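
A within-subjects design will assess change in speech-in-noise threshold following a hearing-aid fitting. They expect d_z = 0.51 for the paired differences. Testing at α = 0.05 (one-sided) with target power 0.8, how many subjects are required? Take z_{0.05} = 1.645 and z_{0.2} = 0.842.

n = 24 pairs

For a paired (one-sample on differences) test: n = ((z_{α} + z_β) / d)².
z_{α} + z_β = 1.645 + 0.842 = 2.487.
n = (2.487 / 0.51)² = 4.876² = 23.78.
Round up.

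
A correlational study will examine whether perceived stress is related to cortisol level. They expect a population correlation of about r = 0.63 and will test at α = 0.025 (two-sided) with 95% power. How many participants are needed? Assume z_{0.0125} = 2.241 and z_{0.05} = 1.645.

n = 31

Fisher's z: C = ½·ln((1+r)/(1−r)) = ½·ln(4.4054) = 0.7414.
n = ((z_{α/2} + z_β)/C)² + 3.
(2.241 + 1.645) / 0.7414 = 3.886 / 0.7414 = 5.241.
n = 5.241² + 3 = 27.47 + 3 = 30.5.
Round up.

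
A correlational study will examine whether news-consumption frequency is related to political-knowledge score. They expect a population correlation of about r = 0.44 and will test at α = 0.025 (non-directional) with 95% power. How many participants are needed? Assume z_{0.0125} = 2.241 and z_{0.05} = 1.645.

n = 71

Fisher's z: C = ½·ln((1+r)/(1−r)) = ½·ln(2.5714) = 0.4722.
n = ((z_{α/2} + z_β)/C)² + 3.
(2.241 + 1.645) / 0.4722 = 3.886 / 0.4722 = 8.230.
n = 8.230² + 3 = 67.73 + 3 = 70.7.
Round up.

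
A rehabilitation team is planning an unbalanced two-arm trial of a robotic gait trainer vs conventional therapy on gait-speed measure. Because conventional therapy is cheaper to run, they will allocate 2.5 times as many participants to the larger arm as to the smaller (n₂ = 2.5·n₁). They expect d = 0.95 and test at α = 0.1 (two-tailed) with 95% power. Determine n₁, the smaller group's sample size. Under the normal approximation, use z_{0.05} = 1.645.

With allocation ratio k = n₂/n₁ = 2.5, Var(x̄₁−x̄₂) = σ²(1/n₁ + 1/(k·n₁)) = σ²·(k+1)/(k·n₁).
So n₁ = (1 + 1/k)·((z_{α/2} + z_β)/d)² = 1.400 × (3.290/0.95)².
n₁ = 1.400 × 11.99 = 16.8.
Round up: n₁ = 17, giving n₂ = ⌈2.5 × 17⌉ = ⌈42.5⌉ = 43.

n₁ = 17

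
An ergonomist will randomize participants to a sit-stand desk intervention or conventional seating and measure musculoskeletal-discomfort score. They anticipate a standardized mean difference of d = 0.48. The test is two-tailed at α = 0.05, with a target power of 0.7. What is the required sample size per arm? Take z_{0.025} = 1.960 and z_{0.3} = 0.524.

n = 54 per group

For two independent groups with equal n: n = 2·((z_{α/2} + z_β) / d)².
z_{α/2} + z_β = 1.960 + 0.524 = 2.484.
n = 2 × (2.484 / 0.48)² = 2 × 5.175² = 2 × 26.78 = 53.6.
Round up to the next whole participant.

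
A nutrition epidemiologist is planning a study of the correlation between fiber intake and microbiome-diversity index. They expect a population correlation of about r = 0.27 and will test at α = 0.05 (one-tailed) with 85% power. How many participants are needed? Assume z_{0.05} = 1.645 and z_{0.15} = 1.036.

n = 97

Fisher's z: C = ½·ln((1+r)/(1−r)) = ½·ln(1.7397) = 0.2769.
n = ((z_{α} + z_β)/C)² + 3.
(1.645 + 1.036) / 0.2769 = 2.681 / 0.2769 = 9.682.
n = 9.682² + 3 = 93.74 + 3 = 96.7.
Round up.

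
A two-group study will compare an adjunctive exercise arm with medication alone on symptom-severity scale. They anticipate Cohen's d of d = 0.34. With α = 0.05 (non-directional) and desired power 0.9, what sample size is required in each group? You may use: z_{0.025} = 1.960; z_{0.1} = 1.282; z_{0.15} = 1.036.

For two independent groups with equal n: n = 2·((z_{α/2} + z_β) / d)².
z_{α/2} + z_β = 1.960 + 1.282 = 3.242.
n = 2 × (3.242 / 0.34)² = 2 × 9.535² = 2 × 90.92 = 181.8.
Round up to the next whole participant.

n = 182 per group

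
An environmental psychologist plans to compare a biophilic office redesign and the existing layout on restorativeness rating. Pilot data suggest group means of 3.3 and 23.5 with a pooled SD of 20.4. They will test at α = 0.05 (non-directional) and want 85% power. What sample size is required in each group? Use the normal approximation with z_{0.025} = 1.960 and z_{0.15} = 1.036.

n = 19 per group

Cohen's d = |M₁ − M₂| / SD_pooled = |3.3 − 23.5| / 20.4 = 20.2 / 20.4 = 0.990.
For two independent groups with equal n: n = 2·((z_{α/2} + z_β) / d)².
z_{α/2} + z_β = 1.960 + 1.036 = 2.996.
n = 2 × (2.996 / 0.990)² = 2 × 3.026² = 2 × 9.16 = 18.3.
Round up to the next whole participant.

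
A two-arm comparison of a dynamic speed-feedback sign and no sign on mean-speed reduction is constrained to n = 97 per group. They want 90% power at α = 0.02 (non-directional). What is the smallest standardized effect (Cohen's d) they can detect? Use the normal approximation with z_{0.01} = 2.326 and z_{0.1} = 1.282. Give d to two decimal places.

For two independent groups of n = 97 each: d_min = (z_{α/2} + z_β)·√(2/n).
z-sum = 2.326 + 1.282 = 3.608.
d_min = 3.608 × √(2/97) = 3.608 × 0.1436 = 0.518.

d_min ≈ 0.52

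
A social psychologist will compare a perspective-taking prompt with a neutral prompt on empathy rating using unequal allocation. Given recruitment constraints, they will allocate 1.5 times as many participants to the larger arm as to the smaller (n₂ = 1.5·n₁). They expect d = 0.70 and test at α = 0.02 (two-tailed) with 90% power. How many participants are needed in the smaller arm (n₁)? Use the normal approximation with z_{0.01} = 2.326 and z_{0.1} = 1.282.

With allocation ratio k = n₂/n₁ = 1.5, Var(x̄₁−x̄₂) = σ²(1/n₁ + 1/(k·n₁)) = σ²·(k+1)/(k·n₁).
So n₁ = (1 + 1/k)·((z_{α/2} + z_β)/d)² = 1.667 × (3.608/0.70)².
n₁ = 1.667 × 26.57 = 44.3.
Round up: n₁ = 45, giving n₂ = ⌈1.5 × 45⌉ = ⌈67.5⌉ = 68.

n₁ = 45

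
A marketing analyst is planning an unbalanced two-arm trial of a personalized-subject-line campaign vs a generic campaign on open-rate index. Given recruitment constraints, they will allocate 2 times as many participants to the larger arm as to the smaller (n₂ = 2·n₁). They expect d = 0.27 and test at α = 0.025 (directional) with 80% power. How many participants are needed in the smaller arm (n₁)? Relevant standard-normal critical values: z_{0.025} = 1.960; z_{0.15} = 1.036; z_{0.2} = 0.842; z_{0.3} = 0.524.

n₁ = 162

With allocation ratio k = n₂/n₁ = 2, Var(x̄₁−x̄₂) = σ²(1/n₁ + 1/(k·n₁)) = σ²·(k+1)/(k·n₁).
So n₁ = (1 + 1/k)·((z_{α} + z_β)/d)² = 1.500 × (2.802/0.27)².
n₁ = 1.500 × 107.70 = 161.5.
Round up: n₁ = 162, giving n₂ = 2 × 162 = 324.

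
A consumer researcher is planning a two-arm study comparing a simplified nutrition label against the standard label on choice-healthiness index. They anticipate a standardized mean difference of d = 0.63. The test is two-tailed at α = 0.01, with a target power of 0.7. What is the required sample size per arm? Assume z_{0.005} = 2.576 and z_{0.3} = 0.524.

n = 49 per group

For two independent groups with equal n: n = 2·((z_{α/2} + z_β) / d)².
z_{α/2} + z_β = 2.576 + 0.524 = 3.100.
n = 2 × (3.100 / 0.63)² = 2 × 4.921² = 2 × 24.21 = 48.4.
Round up to the next whole participant.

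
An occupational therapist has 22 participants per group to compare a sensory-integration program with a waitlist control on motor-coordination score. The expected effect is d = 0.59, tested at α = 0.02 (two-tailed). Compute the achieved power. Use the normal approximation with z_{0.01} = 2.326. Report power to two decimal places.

For two equal groups, power = Φ(d·√(n/2) − z_{α/2}).
d·√(n/2) = 0.59 × √(22/2) = 0.59 × 3.317 = 1.957.
z_β = 1.957 − 2.326 = -0.369.
Power = Φ(-0.369) = 0.356.

power ≈ 0.36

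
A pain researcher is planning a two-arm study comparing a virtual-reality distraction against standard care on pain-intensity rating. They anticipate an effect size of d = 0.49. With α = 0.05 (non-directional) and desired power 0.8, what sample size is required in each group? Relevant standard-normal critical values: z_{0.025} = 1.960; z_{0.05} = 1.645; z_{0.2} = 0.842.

For two independent groups with equal n: n = 2·((z_{α/2} + z_β) / d)².
z_{α/2} + z_β = 1.960 + 0.842 = 2.802.
n = 2 × (2.802 / 0.49)² = 2 × 5.718² = 2 × 32.70 = 65.4.
Round up to the next whole participant.

n = 66 per group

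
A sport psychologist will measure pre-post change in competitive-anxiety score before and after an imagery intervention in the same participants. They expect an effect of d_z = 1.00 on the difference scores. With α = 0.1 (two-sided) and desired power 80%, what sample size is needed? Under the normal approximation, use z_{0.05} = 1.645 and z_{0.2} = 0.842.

n = 7 pairs

For a paired (one-sample on differences) test: n = ((z_{α/2} + z_β) / d)².
z_{α/2} + z_β = 1.645 + 0.842 = 2.487.
n = (2.487 / 1.00)² = 2.487² = 6.19.
Round up.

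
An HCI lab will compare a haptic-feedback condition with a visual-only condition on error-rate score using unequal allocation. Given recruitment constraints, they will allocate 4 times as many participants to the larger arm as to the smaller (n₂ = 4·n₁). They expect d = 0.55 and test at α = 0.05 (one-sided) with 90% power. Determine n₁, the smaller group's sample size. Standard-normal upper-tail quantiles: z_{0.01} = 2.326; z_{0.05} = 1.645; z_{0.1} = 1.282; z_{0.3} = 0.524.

With allocation ratio k = n₂/n₁ = 4, Var(x̄₁−x̄₂) = σ²(1/n₁ + 1/(k·n₁)) = σ²·(k+1)/(k·n₁).
So n₁ = (1 + 1/k)·((z_{α} + z_β)/d)² = 1.250 × (2.927/0.55)².
n₁ = 1.250 × 28.32 = 35.4.
Round up: n₁ = 36, giving n₂ = 4 × 36 = 144.

n₁ = 36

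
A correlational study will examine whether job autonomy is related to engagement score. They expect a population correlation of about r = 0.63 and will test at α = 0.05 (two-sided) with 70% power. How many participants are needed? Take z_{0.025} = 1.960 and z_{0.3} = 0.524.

n = 15

Fisher's z: C = ½·ln((1+r)/(1−r)) = ½·ln(4.4054) = 0.7414.
n = ((z_{α/2} + z_β)/C)² + 3.
(1.960 + 0.524) / 0.7414 = 2.484 / 0.7414 = 3.350.
n = 3.350² + 3 = 11.23 + 3 = 14.2.
Round up.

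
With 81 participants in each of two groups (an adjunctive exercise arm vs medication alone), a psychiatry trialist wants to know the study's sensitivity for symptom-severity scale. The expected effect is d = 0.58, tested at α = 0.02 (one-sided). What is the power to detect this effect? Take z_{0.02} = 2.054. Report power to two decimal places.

For two equal groups, power = Φ(d·√(n/2) − z_{α}).
d·√(n/2) = 0.58 × √(81/2) = 0.58 × 6.364 = 3.691.
z_β = 3.691 − 2.054 = 1.637.
Power = Φ(1.637) = 0.949.

power ≈ 0.95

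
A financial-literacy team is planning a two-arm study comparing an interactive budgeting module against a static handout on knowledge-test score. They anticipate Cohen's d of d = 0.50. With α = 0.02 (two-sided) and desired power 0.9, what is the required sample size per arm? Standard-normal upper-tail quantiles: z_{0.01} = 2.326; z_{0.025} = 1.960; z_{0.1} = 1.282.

For two independent groups with equal n: n = 2·((z_{α/2} + z_β) / d)².
z_{α/2} + z_β = 2.326 + 1.282 = 3.608.
n = 2 × (3.608 / 0.50)² = 2 × 7.216² = 2 × 52.07 = 104.1.
Round up to the next whole participant.

n = 105 per group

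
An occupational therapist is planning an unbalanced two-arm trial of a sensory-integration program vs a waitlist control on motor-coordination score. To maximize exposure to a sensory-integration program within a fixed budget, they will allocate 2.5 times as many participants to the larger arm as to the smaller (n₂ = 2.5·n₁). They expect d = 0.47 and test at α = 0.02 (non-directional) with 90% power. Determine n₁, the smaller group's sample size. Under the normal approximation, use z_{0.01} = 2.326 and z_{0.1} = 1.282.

With allocation ratio k = n₂/n₁ = 2.5, Var(x̄₁−x̄₂) = σ²(1/n₁ + 1/(k·n₁)) = σ²·(k+1)/(k·n₁).
So n₁ = (1 + 1/k)·((z_{α/2} + z_β)/d)² = 1.400 × (3.608/0.47)².
n₁ = 1.400 × 58.93 = 82.5.
Round up: n₁ = 83, giving n₂ = ⌈2.5 × 83⌉ = ⌈207.5⌉ = 208.

n₁ = 83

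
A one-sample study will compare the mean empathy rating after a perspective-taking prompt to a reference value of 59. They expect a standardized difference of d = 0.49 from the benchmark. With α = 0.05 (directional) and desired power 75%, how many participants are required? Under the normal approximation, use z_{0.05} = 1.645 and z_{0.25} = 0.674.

n = 23

For a one-sample test: n = ((z_{α} + z_β) / d)².
z_{α} + z_β = 1.645 + 0.674 = 2.319.
n = (2.319 / 0.49)² = 4.733² = 22.40.
Round up.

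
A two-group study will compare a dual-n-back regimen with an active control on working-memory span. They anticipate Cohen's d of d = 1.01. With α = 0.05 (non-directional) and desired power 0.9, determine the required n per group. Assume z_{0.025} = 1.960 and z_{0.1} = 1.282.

For two independent groups with equal n: n = 2·((z_{α/2} + z_β) / d)².
z_{α/2} + z_β = 1.960 + 1.282 = 3.242.
n = 2 × (3.242 / 1.01)² = 2 × 3.210² = 2 × 10.30 = 20.6.
Round up to the next whole participant.

n = 21 per group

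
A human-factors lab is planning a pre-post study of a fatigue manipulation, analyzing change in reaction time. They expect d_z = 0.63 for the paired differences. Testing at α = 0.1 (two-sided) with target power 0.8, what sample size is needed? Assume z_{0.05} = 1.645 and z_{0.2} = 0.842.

For a paired (one-sample on differences) test: n = ((z_{α/2} + z_β) / d)².
z_{α/2} + z_β = 1.645 + 0.842 = 2.487.
n = (2.487 / 0.63)² = 3.948² = 15.58.
Round up.

n = 16 pairs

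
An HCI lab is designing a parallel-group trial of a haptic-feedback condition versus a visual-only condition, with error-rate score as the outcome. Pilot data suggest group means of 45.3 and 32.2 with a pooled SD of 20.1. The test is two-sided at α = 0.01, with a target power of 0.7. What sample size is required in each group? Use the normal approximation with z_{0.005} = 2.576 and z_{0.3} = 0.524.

n = 46 per group

Cohen's d = |M₁ − M₂| / SD_pooled = |45.3 − 32.2| / 20.1 = 13.1 / 20.1 = 0.652.
For two independent groups with equal n: n = 2·((z_{α/2} + z_β) / d)².
z_{α/2} + z_β = 2.576 + 0.524 = 3.100.
n = 2 × (3.100 / 0.652)² = 2 × 4.755² = 2 × 22.61 = 45.2.
Round up to the next whole participant.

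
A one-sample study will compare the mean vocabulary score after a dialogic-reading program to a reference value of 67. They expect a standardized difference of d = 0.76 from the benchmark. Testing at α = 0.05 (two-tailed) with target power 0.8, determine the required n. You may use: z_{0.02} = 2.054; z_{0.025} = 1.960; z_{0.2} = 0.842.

For a one-sample test: n = ((z_{α/2} + z_β) / d)².
z_{α/2} + z_β = 1.960 + 0.842 = 2.802.
n = (2.802 / 0.76)² = 3.687² = 13.59.
Round up.

n = 14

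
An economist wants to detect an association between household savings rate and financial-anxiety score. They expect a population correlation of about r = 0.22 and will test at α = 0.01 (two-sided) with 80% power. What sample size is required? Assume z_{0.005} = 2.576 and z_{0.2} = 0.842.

Fisher's z: C = ½·ln((1+r)/(1−r)) = ½·ln(1.5641) = 0.2237.
n = ((z_{α/2} + z_β)/C)² + 3.
(2.576 + 0.842) / 0.2237 = 3.418 / 0.2237 = 15.279.
n = 15.279² + 3 = 233.46 + 3 = 236.5.
Round up.

n = 237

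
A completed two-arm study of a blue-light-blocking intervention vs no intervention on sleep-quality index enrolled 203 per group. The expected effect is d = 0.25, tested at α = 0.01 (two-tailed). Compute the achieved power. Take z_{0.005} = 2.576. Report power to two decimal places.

power ≈ 0.48

For two equal groups, power = Φ(d·√(n/2) − z_{α/2}).
d·√(n/2) = 0.25 × √(203/2) = 0.25 × 10.075 = 2.519.
z_β = 2.519 − 2.576 = -0.057.
Power = Φ(-0.057) = 0.477.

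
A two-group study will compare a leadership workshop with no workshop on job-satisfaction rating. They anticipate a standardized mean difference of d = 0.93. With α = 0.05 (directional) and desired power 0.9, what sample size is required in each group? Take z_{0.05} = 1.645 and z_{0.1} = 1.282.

For two independent groups with equal n: n = 2·((z_{α} + z_β) / d)².
z_{α} + z_β = 1.645 + 1.282 = 2.927.
n = 2 × (2.927 / 0.93)² = 2 × 3.147² = 2 × 9.91 = 19.8.
Round up to the next whole participant.

n = 20 per group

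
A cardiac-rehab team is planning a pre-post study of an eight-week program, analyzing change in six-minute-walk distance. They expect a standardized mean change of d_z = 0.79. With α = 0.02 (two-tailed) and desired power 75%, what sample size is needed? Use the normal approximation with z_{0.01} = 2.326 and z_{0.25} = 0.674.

For a paired (one-sample on differences) test: n = ((z_{α/2} + z_β) / d)².
z_{α/2} + z_β = 2.326 + 0.674 = 3.000.
n = (3.000 / 0.79)² = 3.797² = 14.42.
Round up.

n = 15 pairs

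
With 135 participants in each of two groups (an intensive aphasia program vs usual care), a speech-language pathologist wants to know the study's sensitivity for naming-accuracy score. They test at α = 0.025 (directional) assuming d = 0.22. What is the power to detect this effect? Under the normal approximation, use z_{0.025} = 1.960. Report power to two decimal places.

power ≈ 0.44

For two equal groups, power = Φ(d·√(n/2) − z_{α}).
d·√(n/2) = 0.22 × √(135/2) = 0.22 × 8.216 = 1.807.
z_β = 1.807 − 1.960 = -0.153.
Power = Φ(-0.153) = 0.439.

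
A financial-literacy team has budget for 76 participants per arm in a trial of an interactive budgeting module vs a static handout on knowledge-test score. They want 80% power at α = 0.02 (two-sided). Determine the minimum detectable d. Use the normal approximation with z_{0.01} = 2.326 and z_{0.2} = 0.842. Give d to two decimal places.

For two independent groups of n = 76 each: d_min = (z_{α/2} + z_β)·√(2/n).
z-sum = 2.326 + 0.842 = 3.168.
d_min = 3.168 × √(2/76) = 3.168 × 0.1622 = 0.514.

d_min ≈ 0.51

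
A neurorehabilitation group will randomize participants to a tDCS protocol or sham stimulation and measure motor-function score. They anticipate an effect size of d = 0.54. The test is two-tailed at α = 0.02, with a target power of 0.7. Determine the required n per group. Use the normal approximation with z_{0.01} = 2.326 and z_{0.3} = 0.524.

n = 56 per group

For two independent groups with equal n: n = 2·((z_{α/2} + z_β) / d)².
z_{α/2} + z_β = 2.326 + 0.524 = 2.850.
n = 2 × (2.850 / 0.54)² = 2 × 5.278² = 2 × 27.85 = 55.7.
Round up to the next whole participant.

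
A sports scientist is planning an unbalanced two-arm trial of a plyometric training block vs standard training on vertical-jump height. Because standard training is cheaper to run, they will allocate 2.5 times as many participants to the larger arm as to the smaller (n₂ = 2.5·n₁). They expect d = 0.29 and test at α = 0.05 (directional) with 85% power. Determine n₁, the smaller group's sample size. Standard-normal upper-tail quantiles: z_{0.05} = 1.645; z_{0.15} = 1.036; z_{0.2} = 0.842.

n₁ = 120

With allocation ratio k = n₂/n₁ = 2.5, Var(x̄₁−x̄₂) = σ²(1/n₁ + 1/(k·n₁)) = σ²·(k+1)/(k·n₁).
So n₁ = (1 + 1/k)·((z_{α} + z_β)/d)² = 1.400 × (2.681/0.29)².
n₁ = 1.400 × 85.47 = 119.7.
Round up: n₁ = 120, giving n₂ = 2.5 × 120 = 300.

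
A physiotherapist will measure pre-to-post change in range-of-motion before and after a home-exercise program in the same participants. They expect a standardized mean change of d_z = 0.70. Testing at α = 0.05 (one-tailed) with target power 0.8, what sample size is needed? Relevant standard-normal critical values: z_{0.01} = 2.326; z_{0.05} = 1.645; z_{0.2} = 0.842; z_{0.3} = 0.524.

n = 13 pairs

For a paired (one-sample on differences) test: n = ((z_{α} + z_β) / d)².
z_{α} + z_β = 1.645 + 0.842 = 2.487.
n = (2.487 / 0.70)² = 3.553² = 12.62.
Round up.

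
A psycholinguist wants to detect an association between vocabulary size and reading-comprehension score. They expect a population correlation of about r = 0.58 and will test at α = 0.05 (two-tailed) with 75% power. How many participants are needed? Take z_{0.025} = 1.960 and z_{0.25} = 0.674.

n = 19

Fisher's z: C = ½·ln((1+r)/(1−r)) = ½·ln(3.7619) = 0.6625.
n = ((z_{α/2} + z_β)/C)² + 3.
(1.960 + 0.674) / 0.6625 = 2.634 / 0.6625 = 3.976.
n = 3.976² + 3 = 15.81 + 3 = 18.8.
Round up.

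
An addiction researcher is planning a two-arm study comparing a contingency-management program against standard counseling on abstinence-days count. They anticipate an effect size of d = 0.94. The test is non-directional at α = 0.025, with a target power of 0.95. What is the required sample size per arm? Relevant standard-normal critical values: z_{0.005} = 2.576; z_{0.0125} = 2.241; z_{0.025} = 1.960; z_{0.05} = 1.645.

For two independent groups with equal n: n = 2·((z_{α/2} + z_β) / d)².
z_{α/2} + z_β = 2.241 + 1.645 = 3.886.
n = 2 × (3.886 / 0.94)² = 2 × 4.134² = 2 × 17.09 = 34.2.
Round up to the next whole participant.

n = 35 per group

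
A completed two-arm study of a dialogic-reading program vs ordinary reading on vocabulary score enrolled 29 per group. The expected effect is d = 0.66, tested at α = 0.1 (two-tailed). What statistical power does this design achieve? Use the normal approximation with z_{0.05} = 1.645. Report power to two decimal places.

power ≈ 0.81

For two equal groups, power = Φ(d·√(n/2) − z_{α/2}).
d·√(n/2) = 0.66 × √(29/2) = 0.66 × 3.808 = 2.513.
z_β = 2.513 − 1.645 = 0.868.
Power = Φ(0.868) = 0.807.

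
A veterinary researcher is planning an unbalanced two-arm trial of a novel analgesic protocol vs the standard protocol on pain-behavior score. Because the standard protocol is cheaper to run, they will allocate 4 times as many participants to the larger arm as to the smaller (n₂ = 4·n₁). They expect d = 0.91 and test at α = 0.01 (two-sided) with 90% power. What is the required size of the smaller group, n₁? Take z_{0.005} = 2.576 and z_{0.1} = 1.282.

n₁ = 23

With allocation ratio k = n₂/n₁ = 4, Var(x̄₁−x̄₂) = σ²(1/n₁ + 1/(k·n₁)) = σ²·(k+1)/(k·n₁).
So n₁ = (1 + 1/k)·((z_{α/2} + z_β)/d)² = 1.250 × (3.858/0.91)².
n₁ = 1.250 × 17.97 = 22.5.
Round up: n₁ = 23, giving n₂ = 4 × 23 = 92.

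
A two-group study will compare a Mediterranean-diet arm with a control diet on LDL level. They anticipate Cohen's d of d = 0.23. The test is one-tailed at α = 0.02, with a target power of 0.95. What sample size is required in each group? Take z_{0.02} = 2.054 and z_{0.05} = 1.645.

For two independent groups with equal n: n = 2·((z_{α} + z_β) / d)².
z_{α} + z_β = 2.054 + 1.645 = 3.699.
n = 2 × (3.699 / 0.23)² = 2 × 16.083² = 2 × 258.65 = 517.3.
Round up to the next whole participant.

n = 518 per group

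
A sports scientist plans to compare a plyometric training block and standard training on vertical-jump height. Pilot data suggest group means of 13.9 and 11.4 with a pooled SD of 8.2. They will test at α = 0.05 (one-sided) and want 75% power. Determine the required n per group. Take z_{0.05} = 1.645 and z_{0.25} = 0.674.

Cohen's d = |M₁ − M₂| / SD_pooled = |13.9 − 11.4| / 8.2 = 2.5 / 8.2 = 0.305.
For two independent groups with equal n: n = 2·((z_{α} + z_β) / d)².
z_{α} + z_β = 1.645 + 0.674 = 2.319.
n = 2 × (2.319 / 0.305)² = 2 × 7.603² = 2 × 57.81 = 115.6.
Round up to the next whole participant.

n = 116 per group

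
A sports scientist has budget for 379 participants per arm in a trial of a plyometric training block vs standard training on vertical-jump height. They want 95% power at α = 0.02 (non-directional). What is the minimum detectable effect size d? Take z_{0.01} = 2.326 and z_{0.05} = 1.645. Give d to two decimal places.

For two independent groups of n = 379 each: d_min = (z_{α/2} + z_β)·√(2/n).
z-sum = 2.326 + 1.645 = 3.971.
d_min = 3.971 × √(2/379) = 3.971 × 0.0726 = 0.288.

d_min ≈ 0.29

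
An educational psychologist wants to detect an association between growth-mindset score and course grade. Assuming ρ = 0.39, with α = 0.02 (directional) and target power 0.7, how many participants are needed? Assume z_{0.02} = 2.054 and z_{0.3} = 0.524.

Fisher's z: C = ½·ln((1+r)/(1−r)) = ½·ln(2.2787) = 0.4118.
n = ((z_{α} + z_β)/C)² + 3.
(2.054 + 0.524) / 0.4118 = 2.578 / 0.4118 = 6.260.
n = 6.260² + 3 = 39.19 + 3 = 42.2.
Round up.

n = 43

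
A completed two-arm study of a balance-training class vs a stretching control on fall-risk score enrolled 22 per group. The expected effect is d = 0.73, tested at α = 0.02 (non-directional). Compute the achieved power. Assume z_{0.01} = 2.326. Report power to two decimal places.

power ≈ 0.54

For two equal groups, power = Φ(d·√(n/2) − z_{α/2}).
d·√(n/2) = 0.73 × √(22/2) = 0.73 × 3.317 = 2.421.
z_β = 2.421 − 2.326 = 0.095.
Power = Φ(0.095) = 0.538.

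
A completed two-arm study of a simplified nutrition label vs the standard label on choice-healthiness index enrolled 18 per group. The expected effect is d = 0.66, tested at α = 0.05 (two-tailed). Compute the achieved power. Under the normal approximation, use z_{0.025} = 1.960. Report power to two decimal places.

power ≈ 0.51

For two equal groups, power = Φ(d·√(n/2) − z_{α/2}).
d·√(n/2) = 0.66 × √(18/2) = 0.66 × 3.000 = 1.980.
z_β = 1.980 − 1.960 = 0.020.
Power = Φ(0.020) = 0.508.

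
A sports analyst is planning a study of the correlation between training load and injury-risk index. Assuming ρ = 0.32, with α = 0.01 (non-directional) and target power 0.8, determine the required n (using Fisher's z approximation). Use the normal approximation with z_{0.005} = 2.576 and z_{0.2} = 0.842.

Fisher's z: C = ½·ln((1+r)/(1−r)) = ½·ln(1.9412) = 0.3316.
n = ((z_{α/2} + z_β)/C)² + 3.
(2.576 + 0.842) / 0.3316 = 3.418 / 0.3316 = 10.308.
n = 10.308² + 3 = 106.25 + 3 = 109.2.
Round up.

n = 110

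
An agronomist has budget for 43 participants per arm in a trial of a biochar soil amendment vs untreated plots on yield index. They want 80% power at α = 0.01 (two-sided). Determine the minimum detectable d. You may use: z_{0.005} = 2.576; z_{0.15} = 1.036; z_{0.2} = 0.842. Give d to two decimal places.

For two independent groups of n = 43 each: d_min = (z_{α/2} + z_β)·√(2/n).
z-sum = 2.576 + 0.842 = 3.418.
d_min = 3.418 × √(2/43) = 3.418 × 0.2157 = 0.737.

d_min ≈ 0.74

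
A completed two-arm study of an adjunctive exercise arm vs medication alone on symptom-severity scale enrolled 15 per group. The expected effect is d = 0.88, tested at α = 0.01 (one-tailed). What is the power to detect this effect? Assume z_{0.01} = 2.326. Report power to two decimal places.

For two equal groups, power = Φ(d·√(n/2) − z_{α}).
d·√(n/2) = 0.88 × √(15/2) = 0.88 × 2.739 = 2.410.
z_β = 2.410 − 2.326 = 0.084.
Power = Φ(0.084) = 0.533.

power ≈ 0.53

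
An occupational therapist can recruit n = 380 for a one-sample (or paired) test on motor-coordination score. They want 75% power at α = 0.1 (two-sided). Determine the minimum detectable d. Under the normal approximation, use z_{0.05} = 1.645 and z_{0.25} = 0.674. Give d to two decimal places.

For a single sample (or paired design) of n = 380: d_min = (z_{α/2} + z_β)/√n.
z-sum = 1.645 + 0.674 = 2.319.
d_min = 2.319 / √380 = 2.319 / 19.494 = 0.119.

d_min ≈ 0.12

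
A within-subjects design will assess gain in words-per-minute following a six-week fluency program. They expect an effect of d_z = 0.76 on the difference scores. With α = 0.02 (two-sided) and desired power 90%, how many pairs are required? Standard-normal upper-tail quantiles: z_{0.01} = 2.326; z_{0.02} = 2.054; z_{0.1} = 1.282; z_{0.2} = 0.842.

For a paired (one-sample on differences) test: n = ((z_{α/2} + z_β) / d)².
z_{α/2} + z_β = 2.326 + 1.282 = 3.608.
n = (3.608 / 0.76)² = 4.747² = 22.54.
Round up.

n = 23 pairs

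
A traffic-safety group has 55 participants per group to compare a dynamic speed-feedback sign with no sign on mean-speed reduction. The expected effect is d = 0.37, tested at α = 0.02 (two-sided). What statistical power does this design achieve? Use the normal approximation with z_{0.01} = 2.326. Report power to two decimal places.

power ≈ 0.35

For two equal groups, power = Φ(d·√(n/2) − z_{α/2}).
d·√(n/2) = 0.37 × √(55/2) = 0.37 × 5.244 = 1.940.
z_β = 1.940 − 2.326 = -0.386.
Power = Φ(-0.386) = 0.350.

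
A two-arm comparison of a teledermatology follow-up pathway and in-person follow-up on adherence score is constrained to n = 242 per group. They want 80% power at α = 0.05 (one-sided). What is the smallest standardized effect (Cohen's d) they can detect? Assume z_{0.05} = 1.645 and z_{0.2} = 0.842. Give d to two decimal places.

For two independent groups of n = 242 each: d_min = (z_{α} + z_β)·√(2/n).
z-sum = 1.645 + 0.842 = 2.487.
d_min = 2.487 × √(2/242) = 2.487 × 0.0909 = 0.226.

d_min ≈ 0.23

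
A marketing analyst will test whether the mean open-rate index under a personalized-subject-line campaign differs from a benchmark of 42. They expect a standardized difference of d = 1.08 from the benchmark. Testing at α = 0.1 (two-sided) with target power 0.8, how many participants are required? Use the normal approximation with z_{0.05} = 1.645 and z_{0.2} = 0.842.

n = 6

For a one-sample test: n = ((z_{α/2} + z_β) / d)².
z_{α/2} + z_β = 1.645 + 0.842 = 2.487.
n = (2.487 / 1.08)² = 2.303² = 5.30.
Round up.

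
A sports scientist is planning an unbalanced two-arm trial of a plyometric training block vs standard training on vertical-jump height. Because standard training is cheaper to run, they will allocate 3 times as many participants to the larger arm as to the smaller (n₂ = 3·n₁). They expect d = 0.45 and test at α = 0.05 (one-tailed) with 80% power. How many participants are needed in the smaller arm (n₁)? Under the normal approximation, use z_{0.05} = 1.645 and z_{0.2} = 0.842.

With allocation ratio k = n₂/n₁ = 3, Var(x̄₁−x̄₂) = σ²(1/n₁ + 1/(k·n₁)) = σ²·(k+1)/(k·n₁).
So n₁ = (1 + 1/k)·((z_{α} + z_β)/d)² = 1.333 × (2.487/0.45)².
n₁ = 1.333 × 30.54 = 40.7.
Round up: n₁ = 41, giving n₂ = 3 × 41 = 123.

n₁ = 41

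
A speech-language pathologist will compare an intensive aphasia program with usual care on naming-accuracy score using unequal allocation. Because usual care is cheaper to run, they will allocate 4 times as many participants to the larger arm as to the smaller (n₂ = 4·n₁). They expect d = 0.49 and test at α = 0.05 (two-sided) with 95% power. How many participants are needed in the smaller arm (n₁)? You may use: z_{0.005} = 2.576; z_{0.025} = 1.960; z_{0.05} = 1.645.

n₁ = 68

With allocation ratio k = n₂/n₁ = 4, Var(x̄₁−x̄₂) = σ²(1/n₁ + 1/(k·n₁)) = σ²·(k+1)/(k·n₁).
So n₁ = (1 + 1/k)·((z_{α/2} + z_β)/d)² = 1.250 × (3.605/0.49)².
n₁ = 1.250 × 54.13 = 67.7.
Round up: n₁ = 68, giving n₂ = 4 × 68 = 272.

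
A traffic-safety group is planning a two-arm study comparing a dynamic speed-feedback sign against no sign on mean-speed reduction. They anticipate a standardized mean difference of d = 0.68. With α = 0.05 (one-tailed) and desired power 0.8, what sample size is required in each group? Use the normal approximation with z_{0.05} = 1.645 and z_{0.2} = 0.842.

n = 27 per group

For two independent groups with equal n: n = 2·((z_{α} + z_β) / d)².
z_{α} + z_β = 1.645 + 0.842 = 2.487.
n = 2 × (2.487 / 0.68)² = 2 × 3.657² = 2 × 13.38 = 26.8.
Round up to the next whole participant.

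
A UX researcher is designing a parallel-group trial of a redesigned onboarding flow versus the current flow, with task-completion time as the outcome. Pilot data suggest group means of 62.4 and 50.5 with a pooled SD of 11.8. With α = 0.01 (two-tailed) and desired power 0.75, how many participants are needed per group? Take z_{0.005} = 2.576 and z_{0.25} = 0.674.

Cohen's d = |M₁ − M₂| / SD_pooled = |62.4 − 50.5| / 11.8 = 11.9 / 11.8 = 1.008.
For two independent groups with equal n: n = 2·((z_{α/2} + z_β) / d)².
z_{α/2} + z_β = 2.576 + 0.674 = 3.250.
n = 2 × (3.250 / 1.008)² = 2 × 3.224² = 2 × 10.40 = 20.8.
Round up to the next whole participant.

n = 21 per group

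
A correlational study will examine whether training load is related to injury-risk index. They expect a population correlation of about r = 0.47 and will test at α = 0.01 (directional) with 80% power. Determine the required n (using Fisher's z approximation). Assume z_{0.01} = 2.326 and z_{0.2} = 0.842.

n = 42

Fisher's z: C = ½·ln((1+r)/(1−r)) = ½·ln(2.7736) = 0.5101.
n = ((z_{α} + z_β)/C)² + 3.
(2.326 + 0.842) / 0.5101 = 3.168 / 0.5101 = 6.211.
n = 6.211² + 3 = 38.57 + 3 = 41.6.
Round up.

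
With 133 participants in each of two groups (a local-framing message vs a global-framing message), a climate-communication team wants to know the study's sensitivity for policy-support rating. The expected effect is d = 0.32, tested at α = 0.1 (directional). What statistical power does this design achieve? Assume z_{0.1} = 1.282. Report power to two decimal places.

power ≈ 0.91

For two equal groups, power = Φ(d·√(n/2) − z_{α}).
d·√(n/2) = 0.32 × √(133/2) = 0.32 × 8.155 = 2.610.
z_β = 2.610 − 1.282 = 1.328.
Power = Φ(1.328) = 0.908.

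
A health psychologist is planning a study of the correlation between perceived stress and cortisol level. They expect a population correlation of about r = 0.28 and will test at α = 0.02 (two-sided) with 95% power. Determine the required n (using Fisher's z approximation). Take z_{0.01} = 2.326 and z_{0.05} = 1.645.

n = 194

Fisher's z: C = ½·ln((1+r)/(1−r)) = ½·ln(1.7778) = 0.2877.
n = ((z_{α/2} + z_β)/C)² + 3.
(2.326 + 1.645) / 0.2877 = 3.971 / 0.2877 = 13.803.
n = 13.803² + 3 = 190.51 + 3 = 193.5.
Round up.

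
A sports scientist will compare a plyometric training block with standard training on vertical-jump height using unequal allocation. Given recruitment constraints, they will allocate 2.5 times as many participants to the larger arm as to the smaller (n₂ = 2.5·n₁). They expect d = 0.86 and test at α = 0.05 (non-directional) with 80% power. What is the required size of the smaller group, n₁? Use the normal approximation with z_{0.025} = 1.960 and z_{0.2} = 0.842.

n₁ = 15

With allocation ratio k = n₂/n₁ = 2.5, Var(x̄₁−x̄₂) = σ²(1/n₁ + 1/(k·n₁)) = σ²·(k+1)/(k·n₁).
So n₁ = (1 + 1/k)·((z_{α/2} + z_β)/d)² = 1.400 × (2.802/0.86)².
n₁ = 1.400 × 10.62 = 14.9.
Round up: n₁ = 15, giving n₂ = ⌈2.5 × 15⌉ = ⌈37.5⌉ = 38.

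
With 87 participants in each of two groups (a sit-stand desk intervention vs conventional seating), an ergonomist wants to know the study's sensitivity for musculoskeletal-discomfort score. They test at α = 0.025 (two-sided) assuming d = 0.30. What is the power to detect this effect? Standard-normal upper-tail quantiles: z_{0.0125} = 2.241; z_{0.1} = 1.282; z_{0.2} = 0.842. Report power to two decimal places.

For two equal groups, power = Φ(d·√(n/2) − z_{α/2}).
d·√(n/2) = 0.30 × √(87/2) = 0.30 × 6.595 = 1.979.
z_β = 1.979 − 2.241 = -0.262.
Power = Φ(-0.262) = 0.397.

power ≈ 0.40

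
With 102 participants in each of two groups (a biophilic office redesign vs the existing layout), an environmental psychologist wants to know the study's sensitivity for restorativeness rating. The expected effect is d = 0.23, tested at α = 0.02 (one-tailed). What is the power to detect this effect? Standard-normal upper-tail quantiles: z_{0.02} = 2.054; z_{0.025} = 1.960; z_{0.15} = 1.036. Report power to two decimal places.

For two equal groups, power = Φ(d·√(n/2) − z_{α}).
d·√(n/2) = 0.23 × √(102/2) = 0.23 × 7.141 = 1.643.
z_β = 1.643 − 2.054 = -0.411.
Power = Φ(-0.411) = 0.340.

power ≈ 0.34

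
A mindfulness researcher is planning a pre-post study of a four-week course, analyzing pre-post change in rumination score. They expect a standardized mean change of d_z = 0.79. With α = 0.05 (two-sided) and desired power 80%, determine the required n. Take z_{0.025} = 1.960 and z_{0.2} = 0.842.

n = 13 pairs

For a paired (one-sample on differences) test: n = ((z_{α/2} + z_β) / d)².
z_{α/2} + z_β = 1.960 + 0.842 = 2.802.
n = (2.802 / 0.79)² = 3.547² = 12.58.
Round up.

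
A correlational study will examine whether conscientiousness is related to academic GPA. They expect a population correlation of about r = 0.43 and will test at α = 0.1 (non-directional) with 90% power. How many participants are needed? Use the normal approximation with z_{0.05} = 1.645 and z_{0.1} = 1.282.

Fisher's z: C = ½·ln((1+r)/(1−r)) = ½·ln(2.5088) = 0.4599.
n = ((z_{α/2} + z_β)/C)² + 3.
(1.645 + 1.282) / 0.4599 = 2.927 / 0.4599 = 6.364.
n = 6.364² + 3 = 40.51 + 3 = 43.5.
Round up.

n = 44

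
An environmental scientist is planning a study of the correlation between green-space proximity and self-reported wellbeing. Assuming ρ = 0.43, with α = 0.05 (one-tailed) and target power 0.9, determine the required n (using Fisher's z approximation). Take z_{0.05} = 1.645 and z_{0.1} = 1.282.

Fisher's z: C = ½·ln((1+r)/(1−r)) = ½·ln(2.5088) = 0.4599.
n = ((z_{α} + z_β)/C)² + 3.
(1.645 + 1.282) / 0.4599 = 2.927 / 0.4599 = 6.364.
n = 6.364² + 3 = 40.51 + 3 = 43.5.
Round up.

n = 44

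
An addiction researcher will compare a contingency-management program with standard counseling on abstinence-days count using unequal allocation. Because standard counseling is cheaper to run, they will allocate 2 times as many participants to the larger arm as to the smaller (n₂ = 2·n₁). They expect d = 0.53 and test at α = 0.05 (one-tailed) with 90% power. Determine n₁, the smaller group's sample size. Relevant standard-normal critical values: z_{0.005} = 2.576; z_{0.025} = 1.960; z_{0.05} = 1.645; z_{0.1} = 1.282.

n₁ = 46

With allocation ratio k = n₂/n₁ = 2, Var(x̄₁−x̄₂) = σ²(1/n₁ + 1/(k·n₁)) = σ²·(k+1)/(k·n₁).
So n₁ = (1 + 1/k)·((z_{α} + z_β)/d)² = 1.500 × (2.927/0.53)².
n₁ = 1.500 × 30.50 = 45.7.
Round up: n₁ = 46, giving n₂ = 2 × 46 = 92.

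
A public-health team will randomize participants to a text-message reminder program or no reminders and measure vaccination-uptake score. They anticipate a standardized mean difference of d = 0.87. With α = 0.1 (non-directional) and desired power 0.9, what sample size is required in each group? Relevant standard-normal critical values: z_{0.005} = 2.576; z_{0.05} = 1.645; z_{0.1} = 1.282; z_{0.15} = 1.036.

For two independent groups with equal n: n = 2·((z_{α/2} + z_β) / d)².
z_{α/2} + z_β = 1.645 + 1.282 = 2.927.
n = 2 × (2.927 / 0.87)² = 2 × 3.364² = 2 × 11.32 = 22.6.
Round up to the next whole participant.

n = 23 per group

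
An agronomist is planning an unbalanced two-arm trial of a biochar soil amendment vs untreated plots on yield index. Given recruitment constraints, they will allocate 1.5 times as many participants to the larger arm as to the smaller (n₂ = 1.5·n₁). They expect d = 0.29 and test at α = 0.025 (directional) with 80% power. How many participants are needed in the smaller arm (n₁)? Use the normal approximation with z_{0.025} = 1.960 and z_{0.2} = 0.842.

n₁ = 156

With allocation ratio k = n₂/n₁ = 1.5, Var(x̄₁−x̄₂) = σ²(1/n₁ + 1/(k·n₁)) = σ²·(k+1)/(k·n₁).
So n₁ = (1 + 1/k)·((z_{α} + z_β)/d)² = 1.667 × (2.802/0.29)².
n₁ = 1.667 × 93.36 = 155.6.
Round up: n₁ = 156, giving n₂ = 1.5 × 156 = 234.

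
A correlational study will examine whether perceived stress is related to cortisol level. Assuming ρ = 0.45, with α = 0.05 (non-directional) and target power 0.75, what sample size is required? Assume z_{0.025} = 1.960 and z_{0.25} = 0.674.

n = 33

Fisher's z: C = ½·ln((1+r)/(1−r)) = ½·ln(2.6364) = 0.4847.
n = ((z_{α/2} + z_β)/C)² + 3.
(1.960 + 0.674) / 0.4847 = 2.634 / 0.4847 = 5.434.
n = 5.434² + 3 = 29.53 + 3 = 32.5.
Round up.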